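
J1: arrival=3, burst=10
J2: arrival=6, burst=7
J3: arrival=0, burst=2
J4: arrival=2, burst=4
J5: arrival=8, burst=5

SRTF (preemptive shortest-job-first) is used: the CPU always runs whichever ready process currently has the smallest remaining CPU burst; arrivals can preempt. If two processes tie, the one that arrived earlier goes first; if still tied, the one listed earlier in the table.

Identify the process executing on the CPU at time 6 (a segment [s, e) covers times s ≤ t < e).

Timeline: | J3 0-2 | J4 2-6 | J2 6-13 | J5 13-18 | J1 18-28 |
Completion: J1=28  J2=13  J3=2  J4=6  J5=18
Turnaround (C−A): J1=25  J2=7  J3=2  J4=4  J5=10

J2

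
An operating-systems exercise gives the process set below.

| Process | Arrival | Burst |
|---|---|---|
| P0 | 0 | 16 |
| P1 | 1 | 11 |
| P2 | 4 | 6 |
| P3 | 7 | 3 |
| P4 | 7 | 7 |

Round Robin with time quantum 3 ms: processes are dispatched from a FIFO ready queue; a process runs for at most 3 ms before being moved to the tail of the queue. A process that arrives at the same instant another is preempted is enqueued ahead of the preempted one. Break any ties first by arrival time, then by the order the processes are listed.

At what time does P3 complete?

18

Schedule: | P0 0-3 | P1 3-6 | P0 6-9 | P2 9-12 | P1 12-15 | P3 15-18 | P4 18-21 | P0 21-24 | P2 24-27 | P1 27-30 | P4 30-33 | P0 33-36 | P1 36-38 | P4 38-39 | P0 39-43 |
Completion: P0=43  P1=38  P2=27  P3=18  P4=39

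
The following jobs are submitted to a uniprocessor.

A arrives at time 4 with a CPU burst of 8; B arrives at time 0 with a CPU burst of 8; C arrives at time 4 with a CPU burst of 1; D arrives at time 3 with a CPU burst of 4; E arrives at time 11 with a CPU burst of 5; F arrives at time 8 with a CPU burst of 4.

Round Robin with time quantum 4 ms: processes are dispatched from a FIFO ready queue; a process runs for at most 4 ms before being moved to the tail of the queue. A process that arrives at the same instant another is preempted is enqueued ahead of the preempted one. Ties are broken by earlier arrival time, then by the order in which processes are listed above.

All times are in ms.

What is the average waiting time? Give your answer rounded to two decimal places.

Gantt: | B 0-4 | D 4-8 | A 8-12 | C 12-13 | B 13-17 | F 17-21 | E 21-25 | A 25-29 | E 29-30 |
Completion: A=29  B=17  C=13  D=8  E=30  F=21
Waiting times: A=17, B=9, C=8, D=1, E=14, F=9
Average waiting = (17+9+8+1+14+9) / 6 = 58/6 = 9.67

9.67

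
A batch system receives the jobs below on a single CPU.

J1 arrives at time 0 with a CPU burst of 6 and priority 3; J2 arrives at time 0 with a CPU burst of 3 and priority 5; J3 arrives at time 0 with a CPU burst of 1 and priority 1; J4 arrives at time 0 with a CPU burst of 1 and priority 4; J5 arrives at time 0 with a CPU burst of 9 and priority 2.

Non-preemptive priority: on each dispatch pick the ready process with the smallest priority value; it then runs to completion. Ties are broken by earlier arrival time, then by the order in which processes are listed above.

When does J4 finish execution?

17

Gantt: | J3 0-1 | J5 1-10 | J1 10-16 | J4 16-17 | J2 17-20 |
Completion: J1=16  J2=20  J3=1  J4=17  J5=10
Turnaround (C−A): J1=16  J2=20  J3=1  J4=17  J5=10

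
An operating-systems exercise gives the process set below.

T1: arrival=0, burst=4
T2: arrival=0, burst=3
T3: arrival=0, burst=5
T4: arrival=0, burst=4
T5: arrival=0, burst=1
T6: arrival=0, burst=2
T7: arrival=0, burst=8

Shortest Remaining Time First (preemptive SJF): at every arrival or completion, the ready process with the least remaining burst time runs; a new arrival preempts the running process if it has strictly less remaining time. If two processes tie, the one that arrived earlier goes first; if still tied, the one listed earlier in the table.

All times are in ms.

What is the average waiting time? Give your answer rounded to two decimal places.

Schedule: | T5 0-1 | T6 1-3 | T2 3-6 | T1 6-10 | T4 10-14 | T3 14-19 | T7 19-27 |
Completion: T1=10  T2=6  T3=19  T4=14  T5=1  T6=3  T7=27
Waiting times: T1=6, T2=3, T3=14, T4=10, T5=0, T6=1, T7=19
Average waiting = (6+3+14+10+0+1+19) / 7 = 53/7 = 7.57

7.57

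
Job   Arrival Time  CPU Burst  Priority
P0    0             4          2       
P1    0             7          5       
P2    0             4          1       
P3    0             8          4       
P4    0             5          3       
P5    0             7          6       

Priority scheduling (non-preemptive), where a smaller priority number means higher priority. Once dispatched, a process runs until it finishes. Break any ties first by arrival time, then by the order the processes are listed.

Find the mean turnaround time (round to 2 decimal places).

18.17

Timeline: | P2 0-4 | P0 4-8 | P4 8-13 | P3 13-21 | P1 21-28 | P5 28-35 |
Completion: P0=8  P1=28  P2=4  P3=21  P4=13  P5=35
Turnaround (C−A): P0=8  P1=28  P2=4  P3=21  P4=13  P5=35
Turnaround times: P0=8, P1=28, P2=4, P3=21, P4=13, P5=35
Average turnaround = (8+28+4+21+13+35) / 6 = 109/6 = 18.17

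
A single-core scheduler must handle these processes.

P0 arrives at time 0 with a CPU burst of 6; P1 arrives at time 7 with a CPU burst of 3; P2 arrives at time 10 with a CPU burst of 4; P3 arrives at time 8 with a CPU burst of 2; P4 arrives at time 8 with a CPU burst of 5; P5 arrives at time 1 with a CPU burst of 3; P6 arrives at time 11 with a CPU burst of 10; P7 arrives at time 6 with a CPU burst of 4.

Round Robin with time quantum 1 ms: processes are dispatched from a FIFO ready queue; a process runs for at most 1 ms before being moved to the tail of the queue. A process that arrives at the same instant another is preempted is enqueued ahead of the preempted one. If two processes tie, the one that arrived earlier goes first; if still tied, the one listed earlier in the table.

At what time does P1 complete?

Gantt: | P0 0-1 | P5 1-2 | P0 2-3 | P5 3-4 | P0 4-5 | P5 5-6 | P0 6-7 | P7 7-8 | P1 8-9 | P0 9-10 | P3 10-11 | P4 11-12 | P7 12-13 | P1 13-14 | P2 14-15 | P0 15-16 | P6 16-17 | P3 17-18 | P4 18-19 | P7 19-20 | P1 20-21 | P2 21-22 | P6 22-23 | P4 23-24 | P7 24-25 | P2 25-26 | P6 26-27 | P4 27-28 | P2 28-29 | P6 29-30 | P4 30-31 | P6 31-37 |
Completion: P0=16  P1=21  P2=29  P3=18  P4=31  P5=6  P6=37  P7=25

21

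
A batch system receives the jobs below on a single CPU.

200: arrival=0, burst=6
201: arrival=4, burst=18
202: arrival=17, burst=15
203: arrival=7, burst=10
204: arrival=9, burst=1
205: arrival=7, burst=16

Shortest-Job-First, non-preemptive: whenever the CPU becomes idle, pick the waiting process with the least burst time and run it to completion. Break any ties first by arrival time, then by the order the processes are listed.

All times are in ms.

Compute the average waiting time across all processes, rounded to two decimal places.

Timeline: | 200 0-6 | 201 6-24 | 204 24-25 | 203 25-35 | 202 35-50 | 205 50-66 |
Completion: 200=6  201=24  202=50  203=35  204=25  205=66
Waiting times: 200=0, 201=2, 202=18, 203=18, 204=15, 205=43
Average waiting = (0+2+18+18+15+43) / 6 = 96/6 = 16.00

16.00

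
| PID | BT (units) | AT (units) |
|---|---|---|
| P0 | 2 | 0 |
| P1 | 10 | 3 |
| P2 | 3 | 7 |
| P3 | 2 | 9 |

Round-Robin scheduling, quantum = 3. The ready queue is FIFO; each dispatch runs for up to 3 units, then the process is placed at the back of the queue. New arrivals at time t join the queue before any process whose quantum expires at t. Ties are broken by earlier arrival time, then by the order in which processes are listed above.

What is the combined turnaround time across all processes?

27

Schedule: | P0 0-2 | idle 2-3 | P1 3-9 | P2 9-12 | P3 12-14 | P1 14-18 |
Completion: P0=2  P1=18  P2=12  P3=14
Turnaround (C−A): P0=2  P1=15  P2=5  P3=5
Turnaround = completion − arrival: P0=2, P1=15, P2=5, P3=5
Total turnaround = 2 + 15 + 5 + 5 = 27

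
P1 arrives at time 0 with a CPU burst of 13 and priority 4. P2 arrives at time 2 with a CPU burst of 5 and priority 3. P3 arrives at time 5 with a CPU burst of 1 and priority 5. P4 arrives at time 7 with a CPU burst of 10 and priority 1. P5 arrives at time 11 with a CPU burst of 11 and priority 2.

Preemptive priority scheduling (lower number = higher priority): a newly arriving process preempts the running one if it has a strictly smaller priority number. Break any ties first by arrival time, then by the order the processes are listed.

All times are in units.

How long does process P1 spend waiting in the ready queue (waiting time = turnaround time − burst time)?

Timeline: | P1 0-2 | P2 2-7 | P4 7-17 | P5 17-28 | P1 28-39 | P3 39-40 |
Completion: P1=39  P2=7  P3=40  P4=17  P5=28
Waiting(P1) = turnaround − burst = 39 − 13 = 26

26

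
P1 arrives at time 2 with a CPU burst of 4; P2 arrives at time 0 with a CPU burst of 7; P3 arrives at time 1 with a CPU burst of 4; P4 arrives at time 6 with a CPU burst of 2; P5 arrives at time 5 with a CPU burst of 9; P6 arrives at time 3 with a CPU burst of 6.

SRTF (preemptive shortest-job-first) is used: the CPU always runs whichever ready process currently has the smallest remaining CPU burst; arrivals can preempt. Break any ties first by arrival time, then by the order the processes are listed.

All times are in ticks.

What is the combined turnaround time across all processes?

79

Gantt: | P2 0-1 | P3 1-5 | P1 5-6 | P4 6-8 | P1 8-11 | P2 11-17 | P6 17-23 | P5 23-32 |
Completion: P1=11  P2=17  P3=5  P4=8  P5=32  P6=23
Turnaround (C−A): P1=9  P2=17  P3=4  P4=2  P5=27  P6=20
Turnaround = completion − arrival: P1=9, P2=17, P3=4, P4=2, P5=27, P6=20
Total turnaround = 9 + 17 + 4 + 2 + 27 + 20 = 79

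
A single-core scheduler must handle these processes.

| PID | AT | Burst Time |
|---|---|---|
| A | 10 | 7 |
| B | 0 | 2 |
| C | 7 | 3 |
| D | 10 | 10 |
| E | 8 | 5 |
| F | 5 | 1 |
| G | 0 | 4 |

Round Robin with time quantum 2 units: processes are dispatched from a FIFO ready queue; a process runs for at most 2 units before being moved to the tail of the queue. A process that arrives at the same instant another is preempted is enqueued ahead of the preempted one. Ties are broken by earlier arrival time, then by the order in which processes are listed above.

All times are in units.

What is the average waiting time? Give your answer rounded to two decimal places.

Schedule: | B 0-2 | G 2-6 | F 6-7 | C 7-9 | E 9-11 | C 11-12 | A 12-14 | D 14-16 | E 16-18 | A 18-20 | D 20-22 | E 22-23 | A 23-25 | D 25-27 | A 27-28 | D 28-32 |
Completion: A=28  B=2  C=12  D=32  E=23  F=7  G=6
Turnaround (C−A): A=18  B=2  C=5  D=22  E=15  F=2  G=6
Waiting times: A=11, B=0, C=2, D=12, E=10, F=1, G=2
Average waiting = (11+0+2+12+10+1+2) / 7 = 38/7 = 5.43

5.43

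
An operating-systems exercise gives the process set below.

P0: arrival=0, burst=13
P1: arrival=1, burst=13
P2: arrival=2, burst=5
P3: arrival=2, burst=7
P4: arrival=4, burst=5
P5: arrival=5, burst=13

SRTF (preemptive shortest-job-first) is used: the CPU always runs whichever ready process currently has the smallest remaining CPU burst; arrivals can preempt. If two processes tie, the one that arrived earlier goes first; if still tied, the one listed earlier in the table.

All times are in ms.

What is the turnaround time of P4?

Timeline: | P0 0-2 | P2 2-7 | P4 7-12 | P3 12-19 | P0 19-30 | P1 30-43 | P5 43-56 |
Completion: P0=30  P1=43  P2=7  P3=19  P4=12  P5=56
Turnaround (C−A): P0=30  P1=42  P2=5  P3=17  P4=8  P5=51
Turnaround(P4) = completion − arrival = 12 − 4 = 8

8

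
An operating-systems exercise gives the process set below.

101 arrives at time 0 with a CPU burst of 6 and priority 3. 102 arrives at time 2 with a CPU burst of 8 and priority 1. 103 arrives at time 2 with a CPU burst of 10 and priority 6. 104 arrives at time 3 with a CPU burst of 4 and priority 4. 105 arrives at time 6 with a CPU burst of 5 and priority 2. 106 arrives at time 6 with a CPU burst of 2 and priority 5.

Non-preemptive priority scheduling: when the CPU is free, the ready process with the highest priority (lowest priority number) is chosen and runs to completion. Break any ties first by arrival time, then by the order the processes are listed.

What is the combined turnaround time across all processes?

103

Timeline: | 101 0-6 | 102 6-14 | 105 14-19 | 104 19-23 | 106 23-25 | 103 25-35 |
Completion: 101=6  102=14  103=35  104=23  105=19  106=25
Turnaround (C−A): 101=6  102=12  103=33  104=20  105=13  106=19
Turnaround = completion − arrival: 101=6, 102=12, 103=33, 104=20, 105=13, 106=19
Total turnaround = 6 + 12 + 33 + 20 + 13 + 19 = 103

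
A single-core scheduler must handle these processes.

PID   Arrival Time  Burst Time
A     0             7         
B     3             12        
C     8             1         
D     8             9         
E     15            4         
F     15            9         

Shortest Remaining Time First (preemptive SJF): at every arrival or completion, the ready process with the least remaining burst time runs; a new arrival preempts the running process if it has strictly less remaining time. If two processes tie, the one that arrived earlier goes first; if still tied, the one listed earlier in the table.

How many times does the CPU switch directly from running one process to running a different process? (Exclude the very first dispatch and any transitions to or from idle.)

Schedule: | A 0-7 | B 7-8 | C 8-9 | D 9-18 | E 18-22 | F 22-31 | B 31-42 |
Completion: A=7  B=42  C=9  D=18  E=22  F=31
Turnaround (C−A): A=7  B=39  C=1  D=10  E=7  F=16

6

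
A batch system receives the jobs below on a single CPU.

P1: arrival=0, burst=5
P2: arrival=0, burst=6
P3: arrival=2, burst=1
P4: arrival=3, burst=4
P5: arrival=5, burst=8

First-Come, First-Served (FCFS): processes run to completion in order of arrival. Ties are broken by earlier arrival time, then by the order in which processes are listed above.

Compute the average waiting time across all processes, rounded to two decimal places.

Schedule: | P1 0-5 | P2 5-11 | P3 11-12 | P4 12-16 | P5 16-24 |
Completion: P1=5  P2=11  P3=12  P4=16  P5=24
Turnaround (C−A): P1=5  P2=11  P3=10  P4=13  P5=19
Waiting times: P1=0, P2=5, P3=9, P4=9, P5=11
Average waiting = (0+5+9+9+11) / 5 = 34/5 = 6.80

6.80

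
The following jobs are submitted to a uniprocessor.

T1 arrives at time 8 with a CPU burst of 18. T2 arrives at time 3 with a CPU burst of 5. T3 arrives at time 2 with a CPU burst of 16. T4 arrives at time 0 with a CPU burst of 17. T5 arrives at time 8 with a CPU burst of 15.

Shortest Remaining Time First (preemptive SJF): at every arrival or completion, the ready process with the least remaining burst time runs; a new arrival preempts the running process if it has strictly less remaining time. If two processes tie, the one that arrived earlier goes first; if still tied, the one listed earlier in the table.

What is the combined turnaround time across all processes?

Gantt: | T4 0-3 | T2 3-8 | T4 8-22 | T5 22-37 | T3 37-53 | T1 53-71 |
Completion: T1=71  T2=8  T3=53  T4=22  T5=37
Turnaround (C−A): T1=63  T2=5  T3=51  T4=22  T5=29
Turnaround = completion − arrival: T1=63, T2=5, T3=51, T4=22, T5=29
Total turnaround = 63 + 5 + 51 + 22 + 29 = 170

170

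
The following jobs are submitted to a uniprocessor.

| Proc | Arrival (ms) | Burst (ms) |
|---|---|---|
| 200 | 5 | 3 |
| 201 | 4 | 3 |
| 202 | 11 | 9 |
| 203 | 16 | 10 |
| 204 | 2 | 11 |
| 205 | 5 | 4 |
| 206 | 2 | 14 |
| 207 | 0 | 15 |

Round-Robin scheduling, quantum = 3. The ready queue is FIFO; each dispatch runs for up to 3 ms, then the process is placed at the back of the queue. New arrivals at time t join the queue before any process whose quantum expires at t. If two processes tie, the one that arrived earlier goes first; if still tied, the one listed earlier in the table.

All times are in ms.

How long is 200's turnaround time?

13

Timeline: | 207 0-3 | 204 3-6 | 206 6-9 | 207 9-12 | 201 12-15 | 200 15-18 | 205 18-21 | 204 21-24 | 206 24-27 | 202 27-30 | 207 30-33 | 203 33-36 | 205 36-37 | 204 37-40 | 206 40-43 | 202 43-46 | 207 46-49 | 203 49-52 | 204 52-54 | 206 54-57 | 202 57-60 | 207 60-63 | 203 63-66 | 206 66-68 | 203 68-69 |
Completion: 200=18  201=15  202=60  203=69  204=54  205=37  206=68  207=63
Turnaround (C−A): 200=13  201=11  202=49  203=53  204=52  205=32  206=66  207=63
Turnaround(200) = completion − arrival = 18 − 5 = 13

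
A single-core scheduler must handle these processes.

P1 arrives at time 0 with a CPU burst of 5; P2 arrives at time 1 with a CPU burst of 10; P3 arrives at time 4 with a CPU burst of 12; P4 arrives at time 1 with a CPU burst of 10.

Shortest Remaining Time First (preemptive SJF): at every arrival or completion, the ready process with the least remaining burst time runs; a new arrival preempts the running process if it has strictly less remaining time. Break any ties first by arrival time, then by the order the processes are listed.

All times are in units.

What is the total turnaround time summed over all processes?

76

Timeline: | P1 0-5 | P2 5-15 | P4 15-25 | P3 25-37 |
Completion: P1=5  P2=15  P3=37  P4=25
Turnaround (C−A): P1=5  P2=14  P3=33  P4=24
Turnaround = completion − arrival: P1=5, P2=14, P3=33, P4=24
Total turnaround = 5 + 14 + 33 + 24 = 76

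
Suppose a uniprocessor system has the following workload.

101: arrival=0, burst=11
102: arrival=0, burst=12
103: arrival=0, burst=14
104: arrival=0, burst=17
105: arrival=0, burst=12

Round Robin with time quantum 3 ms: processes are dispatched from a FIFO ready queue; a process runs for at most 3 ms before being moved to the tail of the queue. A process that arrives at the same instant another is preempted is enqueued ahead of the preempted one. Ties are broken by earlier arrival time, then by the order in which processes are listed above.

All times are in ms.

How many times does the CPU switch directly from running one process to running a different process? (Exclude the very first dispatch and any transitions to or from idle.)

Schedule: | 101 0-3 | 102 3-6 | 103 6-9 | 104 9-12 | 105 12-15 | 101 15-18 | 102 18-21 | 103 21-24 | 104 24-27 | 105 27-30 | 101 30-33 | 102 33-36 | 103 36-39 | 104 39-42 | 105 42-45 | 101 45-47 | 102 47-50 | 103 50-53 | 104 53-56 | 105 56-59 | 103 59-61 | 104 61-66 |
Completion: 101=47  102=50  103=61  104=66  105=59
Turnaround (C−A): 101=47  102=50  103=61  104=66  105=59

21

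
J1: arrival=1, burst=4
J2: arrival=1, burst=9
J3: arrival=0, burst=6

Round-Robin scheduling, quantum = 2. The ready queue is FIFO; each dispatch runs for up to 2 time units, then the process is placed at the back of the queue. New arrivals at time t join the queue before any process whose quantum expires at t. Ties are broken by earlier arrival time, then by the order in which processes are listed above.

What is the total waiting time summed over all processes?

22

Timeline: | J3 0-2 | J1 2-4 | J2 4-6 | J3 6-8 | J1 8-10 | J2 10-12 | J3 12-14 | J2 14-19 |
Completion: J1=10  J2=19  J3=14
Turnaround (C−A): J1=9  J2=18  J3=14
Waiting = turnaround − burst: J1=5, J2=9, J3=8
Total waiting = 5 + 9 + 8 = 22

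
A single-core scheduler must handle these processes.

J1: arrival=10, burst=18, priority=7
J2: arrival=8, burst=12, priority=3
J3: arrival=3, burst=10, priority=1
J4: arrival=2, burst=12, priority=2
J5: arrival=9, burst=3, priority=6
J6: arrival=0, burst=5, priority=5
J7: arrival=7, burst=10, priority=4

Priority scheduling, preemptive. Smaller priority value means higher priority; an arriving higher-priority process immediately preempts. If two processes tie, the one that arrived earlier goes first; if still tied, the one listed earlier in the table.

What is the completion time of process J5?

52

Timeline: | J6 0-2 | J4 2-3 | J3 3-13 | J4 13-24 | J2 24-36 | J7 36-46 | J6 46-49 | J5 49-52 | J1 52-70 |
Completion: J1=70  J2=36  J3=13  J4=24  J5=52  J6=49  J7=46
Turnaround (C−A): J1=60  J2=28  J3=10  J4=22  J5=43  J6=49  J7=39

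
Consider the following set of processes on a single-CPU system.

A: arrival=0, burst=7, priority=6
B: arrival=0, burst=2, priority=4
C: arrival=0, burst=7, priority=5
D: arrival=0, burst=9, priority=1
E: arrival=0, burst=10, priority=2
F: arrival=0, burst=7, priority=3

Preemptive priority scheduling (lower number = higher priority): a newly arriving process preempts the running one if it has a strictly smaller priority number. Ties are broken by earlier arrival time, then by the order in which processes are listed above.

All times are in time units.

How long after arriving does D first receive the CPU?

Gantt: | D 0-9 | E 9-19 | F 19-26 | B 26-28 | C 28-35 | A 35-42 |
Completion: A=42  B=28  C=35  D=9  E=19  F=26
Turnaround (C−A): A=42  B=28  C=35  D=9  E=19  F=26
Response(D) = first start − arrival = 0 − 0 = 0

0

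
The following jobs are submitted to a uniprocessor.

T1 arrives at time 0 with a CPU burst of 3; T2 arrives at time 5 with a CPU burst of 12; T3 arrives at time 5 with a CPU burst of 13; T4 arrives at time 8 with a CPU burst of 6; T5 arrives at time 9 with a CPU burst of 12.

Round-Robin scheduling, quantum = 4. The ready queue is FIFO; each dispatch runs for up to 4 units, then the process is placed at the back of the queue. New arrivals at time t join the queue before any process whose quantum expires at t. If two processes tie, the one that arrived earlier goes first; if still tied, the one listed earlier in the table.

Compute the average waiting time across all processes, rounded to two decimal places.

19.00

Timeline: | T1 0-3 | idle 3-5 | T2 5-9 | T3 9-13 | T4 13-17 | T5 17-21 | T2 21-25 | T3 25-29 | T4 29-31 | T5 31-35 | T2 35-39 | T3 39-43 | T5 43-47 | T3 47-48 |
Completion: T1=3  T2=39  T3=48  T4=31  T5=47
Waiting times: T1=0, T2=22, T3=30, T4=17, T5=26
Average waiting = (0+22+30+17+26) / 5 = 95/5 = 19.00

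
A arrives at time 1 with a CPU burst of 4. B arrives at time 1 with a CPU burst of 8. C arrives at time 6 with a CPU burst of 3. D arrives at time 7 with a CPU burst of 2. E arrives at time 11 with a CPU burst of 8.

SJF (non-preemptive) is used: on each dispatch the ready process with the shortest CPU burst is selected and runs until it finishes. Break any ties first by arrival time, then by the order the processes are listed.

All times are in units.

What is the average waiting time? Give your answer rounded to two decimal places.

Timeline: | idle 0-1 | A 1-5 | B 5-13 | D 13-15 | C 15-18 | E 18-26 |
Completion: A=5  B=13  C=18  D=15  E=26
Turnaround (C−A): A=4  B=12  C=12  D=8  E=15
Waiting times: A=0, B=4, C=9, D=6, E=7
Average waiting = (0+4+9+6+7) / 5 = 26/5 = 5.20

5.20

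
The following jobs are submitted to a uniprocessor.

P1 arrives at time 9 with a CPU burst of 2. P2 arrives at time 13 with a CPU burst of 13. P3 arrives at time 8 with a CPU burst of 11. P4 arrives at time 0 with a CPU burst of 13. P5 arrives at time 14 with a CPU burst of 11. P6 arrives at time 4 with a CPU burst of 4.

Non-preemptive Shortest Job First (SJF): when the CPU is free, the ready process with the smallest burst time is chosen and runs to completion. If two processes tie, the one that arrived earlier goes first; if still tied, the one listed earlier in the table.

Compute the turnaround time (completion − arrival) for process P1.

Gantt: | P4 0-13 | P1 13-15 | P6 15-19 | P3 19-30 | P5 30-41 | P2 41-54 |
Completion: P1=15  P2=54  P3=30  P4=13  P5=41  P6=19
Turnaround(P1) = completion − arrival = 15 − 9 = 6

6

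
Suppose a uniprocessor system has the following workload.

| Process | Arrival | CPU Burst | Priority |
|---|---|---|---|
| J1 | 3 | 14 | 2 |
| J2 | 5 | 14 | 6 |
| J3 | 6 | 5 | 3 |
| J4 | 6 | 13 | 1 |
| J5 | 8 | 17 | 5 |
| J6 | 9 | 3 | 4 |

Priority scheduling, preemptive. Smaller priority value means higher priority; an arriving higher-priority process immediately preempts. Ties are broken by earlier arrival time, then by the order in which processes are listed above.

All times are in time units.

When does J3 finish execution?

35

Gantt: | idle 0-3 | J1 3-6 | J4 6-19 | J1 19-30 | J3 30-35 | J6 35-38 | J5 38-55 | J2 55-69 |
Completion: J1=30  J2=69  J3=35  J4=19  J5=55  J6=38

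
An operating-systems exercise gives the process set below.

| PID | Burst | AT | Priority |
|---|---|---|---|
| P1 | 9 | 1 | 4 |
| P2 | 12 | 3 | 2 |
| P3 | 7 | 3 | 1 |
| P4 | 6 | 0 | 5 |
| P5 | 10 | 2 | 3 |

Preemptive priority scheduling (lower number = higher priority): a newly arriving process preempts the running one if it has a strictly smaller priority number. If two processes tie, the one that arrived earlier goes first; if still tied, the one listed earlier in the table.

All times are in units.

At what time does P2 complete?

Schedule: | P4 0-1 | P1 1-2 | P5 2-3 | P3 3-10 | P2 10-22 | P5 22-31 | P1 31-39 | P4 39-44 |
Completion: P1=39  P2=22  P3=10  P4=44  P5=31
Turnaround (C−A): P1=38  P2=19  P3=7  P4=44  P5=29

22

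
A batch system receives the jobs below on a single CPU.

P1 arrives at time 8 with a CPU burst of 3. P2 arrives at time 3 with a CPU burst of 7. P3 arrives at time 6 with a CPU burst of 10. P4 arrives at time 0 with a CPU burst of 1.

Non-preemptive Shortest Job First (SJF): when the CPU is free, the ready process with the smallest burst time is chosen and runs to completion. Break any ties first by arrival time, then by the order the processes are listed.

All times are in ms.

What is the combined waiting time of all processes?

Timeline: | P4 0-1 | idle 1-3 | P2 3-10 | P1 10-13 | P3 13-23 |
Completion: P1=13  P2=10  P3=23  P4=1
Turnaround (C−A): P1=5  P2=7  P3=17  P4=1
Waiting = turnaround − burst: P1=2, P2=0, P3=7, P4=0
Total waiting = 2 + 0 + 7 + 0 = 9

9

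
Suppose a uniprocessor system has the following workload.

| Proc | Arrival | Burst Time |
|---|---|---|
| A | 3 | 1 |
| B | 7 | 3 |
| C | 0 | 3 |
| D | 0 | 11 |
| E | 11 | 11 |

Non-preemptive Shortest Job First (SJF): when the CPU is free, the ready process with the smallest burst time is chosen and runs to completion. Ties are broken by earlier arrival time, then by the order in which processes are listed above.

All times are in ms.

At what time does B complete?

Timeline: | C 0-3 | A 3-4 | D 4-15 | B 15-18 | E 18-29 |
Completion: A=4  B=18  C=3  D=15  E=29
Turnaround (C−A): A=1  B=11  C=3  D=15  E=18

18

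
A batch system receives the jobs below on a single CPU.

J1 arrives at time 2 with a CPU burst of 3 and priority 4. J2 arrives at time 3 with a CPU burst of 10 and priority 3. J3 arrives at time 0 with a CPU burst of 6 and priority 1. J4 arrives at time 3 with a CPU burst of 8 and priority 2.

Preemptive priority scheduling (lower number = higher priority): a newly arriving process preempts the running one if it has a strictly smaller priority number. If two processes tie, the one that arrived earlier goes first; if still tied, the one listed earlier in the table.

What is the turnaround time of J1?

Timeline: | J3 0-6 | J4 6-14 | J2 14-24 | J1 24-27 |
Completion: J1=27  J2=24  J3=6  J4=14
Turnaround (C−A): J1=25  J2=21  J3=6  J4=11
Turnaround(J1) = completion − arrival = 27 − 2 = 25

25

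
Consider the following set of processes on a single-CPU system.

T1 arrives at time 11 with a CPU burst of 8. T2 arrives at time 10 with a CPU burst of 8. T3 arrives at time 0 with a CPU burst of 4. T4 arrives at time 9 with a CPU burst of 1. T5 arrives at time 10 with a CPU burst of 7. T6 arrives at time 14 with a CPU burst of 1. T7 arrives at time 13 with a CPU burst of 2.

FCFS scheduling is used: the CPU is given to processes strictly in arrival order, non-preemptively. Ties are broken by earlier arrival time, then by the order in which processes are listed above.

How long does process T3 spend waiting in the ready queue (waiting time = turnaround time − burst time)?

Schedule: | T3 0-4 | idle 4-9 | T4 9-10 | T2 10-18 | T5 18-25 | T1 25-33 | T7 33-35 | T6 35-36 |
Completion: T1=33  T2=18  T3=4  T4=10  T5=25  T6=36  T7=35
Turnaround (C−A): T1=22  T2=8  T3=4  T4=1  T5=15  T6=22  T7=22
Waiting(T3) = turnaround − burst = 4 − 4 = 0

0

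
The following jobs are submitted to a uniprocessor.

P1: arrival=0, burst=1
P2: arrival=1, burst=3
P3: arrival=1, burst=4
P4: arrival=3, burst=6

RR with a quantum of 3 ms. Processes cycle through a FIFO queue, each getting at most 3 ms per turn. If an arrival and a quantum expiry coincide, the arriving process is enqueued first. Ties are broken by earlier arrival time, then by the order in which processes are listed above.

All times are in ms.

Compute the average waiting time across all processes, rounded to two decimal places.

2.75

Schedule: | P1 0-1 | P2 1-4 | P3 4-7 | P4 7-10 | P3 10-11 | P4 11-14 |
Completion: P1=1  P2=4  P3=11  P4=14
Waiting times: P1=0, P2=0, P3=6, P4=5
Average waiting = (0+0+6+5) / 4 = 11/4 = 2.75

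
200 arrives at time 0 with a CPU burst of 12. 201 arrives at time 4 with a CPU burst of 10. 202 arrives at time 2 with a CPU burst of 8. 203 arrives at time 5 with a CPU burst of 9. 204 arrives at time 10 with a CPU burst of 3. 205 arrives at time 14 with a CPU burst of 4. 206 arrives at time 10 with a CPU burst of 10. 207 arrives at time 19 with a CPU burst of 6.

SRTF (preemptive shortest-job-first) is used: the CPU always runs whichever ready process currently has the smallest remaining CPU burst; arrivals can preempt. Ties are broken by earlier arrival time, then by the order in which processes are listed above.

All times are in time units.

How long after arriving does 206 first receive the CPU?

Timeline: | 200 0-2 | 202 2-10 | 204 10-13 | 203 13-14 | 205 14-18 | 203 18-19 | 207 19-25 | 203 25-32 | 200 32-42 | 201 42-52 | 206 52-62 |
Completion: 200=42  201=52  202=10  203=32  204=13  205=18  206=62  207=25
Turnaround (C−A): 200=42  201=48  202=8  203=27  204=3  205=4  206=52  207=6
Response(206) = first start − arrival = 52 − 10 = 42

42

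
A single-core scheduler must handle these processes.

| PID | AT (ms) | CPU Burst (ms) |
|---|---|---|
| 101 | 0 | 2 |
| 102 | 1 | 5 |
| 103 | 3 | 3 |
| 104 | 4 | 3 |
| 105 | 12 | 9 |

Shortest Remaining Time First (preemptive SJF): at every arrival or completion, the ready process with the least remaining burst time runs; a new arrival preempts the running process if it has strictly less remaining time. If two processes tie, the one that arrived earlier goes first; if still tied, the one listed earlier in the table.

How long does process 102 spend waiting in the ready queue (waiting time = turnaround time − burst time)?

Timeline: | 101 0-2 | 102 2-3 | 103 3-6 | 104 6-9 | 102 9-13 | 105 13-22 |
Completion: 101=2  102=13  103=6  104=9  105=22
Turnaround (C−A): 101=2  102=12  103=3  104=5  105=10
Waiting(102) = turnaround − burst = 12 − 5 = 7

7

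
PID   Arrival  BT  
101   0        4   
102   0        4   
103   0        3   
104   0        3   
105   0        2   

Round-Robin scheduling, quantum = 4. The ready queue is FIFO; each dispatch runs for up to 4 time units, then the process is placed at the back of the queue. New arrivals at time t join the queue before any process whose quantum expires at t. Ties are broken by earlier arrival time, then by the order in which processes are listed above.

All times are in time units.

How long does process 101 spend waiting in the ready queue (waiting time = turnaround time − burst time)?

Schedule: | 101 0-4 | 102 4-8 | 103 8-11 | 104 11-14 | 105 14-16 |
Completion: 101=4  102=8  103=11  104=14  105=16
Waiting(101) = turnaround − burst = 4 − 4 = 0

0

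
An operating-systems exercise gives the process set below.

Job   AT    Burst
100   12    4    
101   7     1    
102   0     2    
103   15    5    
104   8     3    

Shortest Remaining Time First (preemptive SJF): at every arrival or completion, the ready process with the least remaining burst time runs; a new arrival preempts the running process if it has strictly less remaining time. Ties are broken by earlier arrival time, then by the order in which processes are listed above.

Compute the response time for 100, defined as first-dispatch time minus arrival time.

Timeline: | 102 0-2 | idle 2-7 | 101 7-8 | 104 8-11 | idle 11-12 | 100 12-16 | 103 16-21 |
Completion: 100=16  101=8  102=2  103=21  104=11
Response(100) = first start − arrival = 12 − 12 = 0

0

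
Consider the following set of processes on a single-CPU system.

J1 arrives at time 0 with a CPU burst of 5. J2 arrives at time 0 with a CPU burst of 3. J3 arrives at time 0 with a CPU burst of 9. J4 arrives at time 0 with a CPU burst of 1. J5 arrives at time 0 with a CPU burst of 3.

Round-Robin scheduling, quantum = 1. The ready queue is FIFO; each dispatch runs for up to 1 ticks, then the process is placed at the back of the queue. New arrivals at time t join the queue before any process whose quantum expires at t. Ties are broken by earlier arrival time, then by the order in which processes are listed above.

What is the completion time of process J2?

11

Schedule: | J1 0-1 | J2 1-2 | J3 2-3 | J4 3-4 | J5 4-5 | J1 5-6 | J2 6-7 | J3 7-8 | J5 8-9 | J1 9-10 | J2 10-11 | J3 11-12 | J5 12-13 | J1 13-14 | J3 14-15 | J1 15-16 | J3 16-21 |
Completion: J1=16  J2=11  J3=21  J4=4  J5=13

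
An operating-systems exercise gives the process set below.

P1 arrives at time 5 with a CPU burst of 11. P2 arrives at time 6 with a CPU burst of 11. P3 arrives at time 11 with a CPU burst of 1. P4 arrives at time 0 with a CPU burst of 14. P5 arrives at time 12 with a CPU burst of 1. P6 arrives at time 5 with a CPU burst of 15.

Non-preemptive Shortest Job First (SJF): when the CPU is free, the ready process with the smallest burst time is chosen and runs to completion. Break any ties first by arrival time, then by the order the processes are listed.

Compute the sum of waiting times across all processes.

71

Timeline: | P4 0-14 | P3 14-15 | P5 15-16 | P1 16-27 | P2 27-38 | P6 38-53 |
Completion: P1=27  P2=38  P3=15  P4=14  P5=16  P6=53
Waiting = turnaround − burst: P1=11, P2=21, P3=3, P4=0, P5=3, P6=33
Total waiting = 11 + 21 + 3 + 0 + 3 + 33 = 71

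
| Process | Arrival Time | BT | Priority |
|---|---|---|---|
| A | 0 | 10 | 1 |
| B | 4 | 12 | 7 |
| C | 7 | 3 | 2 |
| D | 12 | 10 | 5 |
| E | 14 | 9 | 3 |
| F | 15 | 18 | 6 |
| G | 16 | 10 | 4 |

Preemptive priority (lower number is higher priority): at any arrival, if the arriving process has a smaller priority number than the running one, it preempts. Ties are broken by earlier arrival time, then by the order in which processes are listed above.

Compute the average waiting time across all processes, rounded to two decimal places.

Timeline: | A 0-10 | C 10-13 | D 13-14 | E 14-23 | G 23-33 | D 33-42 | F 42-60 | B 60-72 |
Completion: A=10  B=72  C=13  D=42  E=23  F=60  G=33
Turnaround (C−A): A=10  B=68  C=6  D=30  E=9  F=45  G=17
Waiting times: A=0, B=56, C=3, D=20, E=0, F=27, G=7
Average waiting = (0+56+3+20+0+27+7) / 7 = 113/7 = 16.14

16.14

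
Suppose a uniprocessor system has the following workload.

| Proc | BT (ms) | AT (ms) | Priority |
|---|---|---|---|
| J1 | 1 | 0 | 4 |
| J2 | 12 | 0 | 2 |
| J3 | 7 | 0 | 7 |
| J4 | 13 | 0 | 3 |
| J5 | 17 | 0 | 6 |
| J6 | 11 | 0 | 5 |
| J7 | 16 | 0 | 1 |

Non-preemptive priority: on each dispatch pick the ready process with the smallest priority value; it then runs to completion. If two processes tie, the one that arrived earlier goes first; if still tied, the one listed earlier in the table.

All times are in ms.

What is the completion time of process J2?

Schedule: | J7 0-16 | J2 16-28 | J4 28-41 | J1 41-42 | J6 42-53 | J5 53-70 | J3 70-77 |
Completion: J1=42  J2=28  J3=77  J4=41  J5=70  J6=53  J7=16

28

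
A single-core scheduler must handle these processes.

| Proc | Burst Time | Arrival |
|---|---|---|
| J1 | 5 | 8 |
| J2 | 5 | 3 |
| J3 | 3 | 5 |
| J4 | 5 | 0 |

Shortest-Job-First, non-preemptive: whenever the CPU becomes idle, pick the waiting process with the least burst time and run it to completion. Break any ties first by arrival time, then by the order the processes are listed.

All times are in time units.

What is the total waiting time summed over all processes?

10

Gantt: | J4 0-5 | J3 5-8 | J2 8-13 | J1 13-18 |
Completion: J1=18  J2=13  J3=8  J4=5
Turnaround (C−A): J1=10  J2=10  J3=3  J4=5
Waiting = turnaround − burst: J1=5, J2=5, J3=0, J4=0
Total waiting = 5 + 5 + 0 + 0 = 10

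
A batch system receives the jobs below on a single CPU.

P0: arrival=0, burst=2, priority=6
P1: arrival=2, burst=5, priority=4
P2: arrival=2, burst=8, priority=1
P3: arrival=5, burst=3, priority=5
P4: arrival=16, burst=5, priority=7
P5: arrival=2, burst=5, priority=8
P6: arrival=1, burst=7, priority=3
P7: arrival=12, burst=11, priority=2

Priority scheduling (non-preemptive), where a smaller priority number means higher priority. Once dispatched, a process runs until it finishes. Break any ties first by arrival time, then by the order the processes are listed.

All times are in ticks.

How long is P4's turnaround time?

Timeline: | P0 0-2 | P2 2-10 | P6 10-17 | P7 17-28 | P1 28-33 | P3 33-36 | P4 36-41 | P5 41-46 |
Completion: P0=2  P1=33  P2=10  P3=36  P4=41  P5=46  P6=17  P7=28
Turnaround (C−A): P0=2  P1=31  P2=8  P3=31  P4=25  P5=44  P6=16  P7=16
Turnaround(P4) = completion − arrival = 41 − 16 = 25

25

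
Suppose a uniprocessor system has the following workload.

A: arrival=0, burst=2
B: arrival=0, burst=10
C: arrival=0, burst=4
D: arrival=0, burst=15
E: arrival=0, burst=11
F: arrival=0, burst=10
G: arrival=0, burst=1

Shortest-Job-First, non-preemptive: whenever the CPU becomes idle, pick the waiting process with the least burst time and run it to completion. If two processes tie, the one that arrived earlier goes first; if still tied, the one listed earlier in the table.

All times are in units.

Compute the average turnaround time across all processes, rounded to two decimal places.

Timeline: | G 0-1 | A 1-3 | C 3-7 | B 7-17 | F 17-27 | E 27-38 | D 38-53 |
Completion: A=3  B=17  C=7  D=53  E=38  F=27  G=1
Turnaround times: A=3, B=17, C=7, D=53, E=38, F=27, G=1
Average turnaround = (3+17+7+53+38+27+1) / 7 = 146/7 = 20.86

20.86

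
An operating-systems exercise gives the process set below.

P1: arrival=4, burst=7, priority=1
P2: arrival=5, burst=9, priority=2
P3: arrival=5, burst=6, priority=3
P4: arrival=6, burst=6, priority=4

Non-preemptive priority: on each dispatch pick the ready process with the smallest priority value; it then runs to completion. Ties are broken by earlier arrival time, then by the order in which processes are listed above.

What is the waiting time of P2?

6

Gantt: | idle 0-4 | P1 4-11 | P2 11-20 | P3 20-26 | P4 26-32 |
Completion: P1=11  P2=20  P3=26  P4=32
Waiting(P2) = turnaround − burst = 15 − 9 = 6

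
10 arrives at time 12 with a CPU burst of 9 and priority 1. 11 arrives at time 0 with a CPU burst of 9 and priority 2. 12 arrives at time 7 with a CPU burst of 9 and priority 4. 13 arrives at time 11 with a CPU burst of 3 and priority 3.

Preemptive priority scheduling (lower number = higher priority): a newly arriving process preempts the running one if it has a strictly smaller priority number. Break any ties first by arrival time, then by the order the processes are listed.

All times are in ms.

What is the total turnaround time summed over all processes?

Gantt: | 11 0-9 | 12 9-11 | 13 11-12 | 10 12-21 | 13 21-23 | 12 23-30 |
Completion: 10=21  11=9  12=30  13=23
Turnaround (C−A): 10=9  11=9  12=23  13=12
Turnaround = completion − arrival: 10=9, 11=9, 12=23, 13=12
Total turnaround = 9 + 9 + 23 + 12 = 53

53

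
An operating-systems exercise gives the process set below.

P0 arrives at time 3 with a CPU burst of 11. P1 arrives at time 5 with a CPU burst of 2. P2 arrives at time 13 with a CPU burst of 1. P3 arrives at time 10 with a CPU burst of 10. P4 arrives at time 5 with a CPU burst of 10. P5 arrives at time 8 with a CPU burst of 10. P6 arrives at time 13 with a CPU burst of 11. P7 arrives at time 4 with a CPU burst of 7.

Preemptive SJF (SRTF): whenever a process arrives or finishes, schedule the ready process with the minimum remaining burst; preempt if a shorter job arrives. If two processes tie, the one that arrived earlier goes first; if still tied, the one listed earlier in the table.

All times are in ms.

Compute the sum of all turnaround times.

Schedule: | idle 0-3 | P0 3-4 | P7 4-5 | P1 5-7 | P7 7-13 | P2 13-14 | P0 14-24 | P4 24-34 | P5 34-44 | P3 44-54 | P6 54-65 |
Completion: P0=24  P1=7  P2=14  P3=54  P4=34  P5=44  P6=65  P7=13
Turnaround = completion − arrival: P0=21, P1=2, P2=1, P3=44, P4=29, P5=36, P6=52, P7=9
Total turnaround = 21 + 2 + 1 + 44 + 29 + 36 + 52 + 9 = 194

194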